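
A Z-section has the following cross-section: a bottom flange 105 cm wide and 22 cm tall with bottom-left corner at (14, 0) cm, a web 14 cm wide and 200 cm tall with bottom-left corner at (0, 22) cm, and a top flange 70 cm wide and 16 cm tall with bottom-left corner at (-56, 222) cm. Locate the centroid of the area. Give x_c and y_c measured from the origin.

x_c = 24.03 cm, y_c = 100.26 cm

Part | A | x̄ᵢ | ȳᵢ | A·x̄ᵢ | A·ȳᵢ
bottom flange | 2310.00 | 66.50 | 11.00 | 153615.00 | 25410.00
web | 2800.00 | 7.00 | 122.00 | 19600.00 | 341600.00
top flange | 1120.00 | -21.00 | 230.00 | -23520.00 | 257600.00
Σ | 6230.00 |  |  | 149695.00 | 624610.00
x_c = 149695.00 / 6230.00 = 24.03 cm
y_c = 624610.00 / 6230.00 = 100.26 cm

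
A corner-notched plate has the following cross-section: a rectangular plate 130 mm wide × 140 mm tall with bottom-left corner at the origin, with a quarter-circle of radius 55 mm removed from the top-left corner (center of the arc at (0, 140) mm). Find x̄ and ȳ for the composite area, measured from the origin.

Part | A | x̄ᵢ | ȳᵢ | A·x̄ᵢ | A·ȳᵢ
plate | 18200.00 | 65.00 | 70.00 | 1183000.00 | 1274000.00
removed quarter-circle | -2375.83 | 23.34 | 116.66 | -55458.33 | -277157.79
Σ | 15824.17 |  |  | 1127541.67 | 996842.21
x̄ = 1127541.67 / 15824.17 = 71.25 mm
ȳ = 996842.21 / 15824.17 = 62.99 mm

x̄ = 71.25 mm, ȳ = 62.99 mm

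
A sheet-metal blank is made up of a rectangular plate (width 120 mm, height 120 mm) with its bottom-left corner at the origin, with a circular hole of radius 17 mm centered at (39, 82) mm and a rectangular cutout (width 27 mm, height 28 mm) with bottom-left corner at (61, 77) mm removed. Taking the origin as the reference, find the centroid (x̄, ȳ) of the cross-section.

x̄ = 60.64 mm, ȳ = 56.59 mm

plate: A = 120 × 120 = 14400.00, centroid at (60.00, 60.00).
hole 1: A = −π·17² = -907.92, centroid at (39.00, 82.00).
hole 2: A = −(27 × 28) = -756.00, centroid at (74.50, 91.00).
ΣA = 12736.08 mm², ΣAx̄ = 772269.11 mm³, ΣAȳ = 720754.54 mm³.
x̄ = 772269.11/12736.08 = 60.64 mm; ȳ = 720754.54/12736.08 = 56.59 mm.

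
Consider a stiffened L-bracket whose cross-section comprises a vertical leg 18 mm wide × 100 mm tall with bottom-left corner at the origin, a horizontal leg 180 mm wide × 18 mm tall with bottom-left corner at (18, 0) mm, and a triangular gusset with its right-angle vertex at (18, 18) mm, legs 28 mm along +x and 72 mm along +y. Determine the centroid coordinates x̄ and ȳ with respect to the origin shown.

vertical leg: A = 18 × 100 = 1800.00, centroid at (9.00, 50.00).
horizontal leg: A = 180 × 18 = 3240.00, centroid at (108.00, 9.00).
gusset: A = ½·28·72 = 1008.00, centroid at (27.33, 42.00).
ΣA = 6048.00 mm²
ΣAx̄ = (1800.00)(9.00) + (3240.00)(108.00) + (1008.00)(27.33) = 393672.00 mm³
ΣAȳ = (1800.00)(50.00) + (3240.00)(9.00) + (1008.00)(42.00) = 161496.00 mm³
x̄ = 393672.00 / 6048.00 = 65.09 mm
ȳ = 161496.00 / 6048.00 = 26.70 mm

x̄ = 65.09 mm, ȳ = 26.70 mm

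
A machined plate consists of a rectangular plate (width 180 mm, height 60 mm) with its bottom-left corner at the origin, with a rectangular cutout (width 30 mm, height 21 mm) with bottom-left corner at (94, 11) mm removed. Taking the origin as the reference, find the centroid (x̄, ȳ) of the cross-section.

x̄ = 88.82 mm, ȳ = 30.53 mm

plate: A = 180 × 60 = 10800.00, centroid at (90.00, 30.00).
hole: A = −(30 × 21) = -630.00, centroid at (109.00, 21.50).
ΣA = 10170.00 mm²
ΣAx̄ = (10800.00)(90.00) + (-630.00)(109.00) = 903330.00 mm³
ΣAȳ = (10800.00)(30.00) + (-630.00)(21.50) = 310455.00 mm³
x̄ = 903330.00 / 10170.00 = 88.82 mm
ȳ = 310455.00 / 10170.00 = 30.53 mm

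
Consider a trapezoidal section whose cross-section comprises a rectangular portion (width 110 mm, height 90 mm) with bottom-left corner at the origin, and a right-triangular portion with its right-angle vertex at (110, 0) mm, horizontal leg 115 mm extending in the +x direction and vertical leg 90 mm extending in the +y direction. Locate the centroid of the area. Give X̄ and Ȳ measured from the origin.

rectangular portion: A = 110 × 90 = 9900.00, centroid at (55.00, 45.00).
triangular portion: A = ½·115·90 = 5175.00, centroid at (148.33, 30.00).
ΣA = 15075.00 mm², ΣAX̄ = 1312125.00 mm³, ΣAȲ = 600750.00 mm³.
X̄ = 1312125.00/15075.00 = 87.04 mm; Ȳ = 600750.00/15075.00 = 39.85 mm.

X̄ = 87.04 mm, Ȳ = 39.85 mm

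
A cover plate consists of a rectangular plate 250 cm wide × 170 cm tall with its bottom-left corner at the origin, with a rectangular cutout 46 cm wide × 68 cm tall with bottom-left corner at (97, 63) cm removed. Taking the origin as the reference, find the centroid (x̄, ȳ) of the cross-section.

x̄ = 125.40 cm, ȳ = 84.05 cm

Part | A | x̄ᵢ | ȳᵢ | A·x̄ᵢ | A·ȳᵢ
plate | 42500.00 | 125.00 | 85.00 | 5312500.00 | 3612500.00
hole | -3128.00 | 120.00 | 97.00 | -375360.00 | -303416.00
Σ | 39372.00 |  |  | 4937140.00 | 3309084.00
x̄ = 4937140.00 / 39372.00 = 125.40 cm
ȳ = 3309084.00 / 39372.00 = 84.05 cm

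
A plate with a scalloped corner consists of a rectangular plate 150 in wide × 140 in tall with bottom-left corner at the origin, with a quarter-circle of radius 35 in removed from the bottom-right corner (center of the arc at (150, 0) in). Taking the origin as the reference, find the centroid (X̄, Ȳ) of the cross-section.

X̄ = 72.11 in, Ȳ = 72.65 in

plate: A = 150 × 140 = 21000.00, centroid at (75.00, 70.00).
removed quarter-circle: A = −¼π·35² = -962.11, centroid at (135.15, 14.85).
ΣA = 20037.89 in²
ΣAX̄ = (21000.00)(75.00) + (-962.11)(135.15) = 1444974.75 in³
ΣAȲ = (21000.00)(70.00) + (-962.11)(14.85) = 1455708.33 in³
X̄ = 1444974.75 / 20037.89 = 72.11 in
Ȳ = 1455708.33 / 20037.89 = 72.65 in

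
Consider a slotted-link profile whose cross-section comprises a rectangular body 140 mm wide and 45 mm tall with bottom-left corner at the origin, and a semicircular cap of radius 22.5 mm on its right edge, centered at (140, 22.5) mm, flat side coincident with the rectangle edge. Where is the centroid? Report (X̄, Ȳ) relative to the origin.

rectangular body: A = 140 × 45 = 6300.00, centroid at (70.00, 22.50).
semicircular end: A = ½π·22.5² = 795.22, centroid at (149.55, 22.50).
ΣA = 7095.22 mm²
ΣAX̄ = (6300.00)(70.00) + (795.22)(149.55) = 559923.94 mm³
ΣAȲ = (6300.00)(22.50) + (795.22)(22.50) = 159642.35 mm³
X̄ = 559923.94 / 7095.22 = 78.92 mm
Ȳ = 159642.35 / 7095.22 = 22.50 mm

X̄ = 78.92 mm, Ȳ = 22.50 mm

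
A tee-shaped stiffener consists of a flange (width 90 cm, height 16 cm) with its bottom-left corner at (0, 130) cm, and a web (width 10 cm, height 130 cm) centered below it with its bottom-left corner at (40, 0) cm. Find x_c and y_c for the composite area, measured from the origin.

web: A = 10 × 130 = 1300.00, centroid at (45.00, 65.00).
flange: A = 90 × 16 = 1440.00, centroid at (45.00, 138.00).
ΣA = 2740.00 cm², ΣAx_c = 123300.00 cm³, ΣAy_c = 283220.00 cm³.
x_c = 123300.00/2740.00 = 45.00 cm; y_c = 283220.00/2740.00 = 103.36 cm.

x_c = 45.00 cm, y_c = 103.36 cm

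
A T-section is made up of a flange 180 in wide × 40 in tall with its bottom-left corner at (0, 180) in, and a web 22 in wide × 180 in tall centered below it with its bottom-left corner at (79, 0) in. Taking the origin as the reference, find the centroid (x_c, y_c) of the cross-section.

Part | A | x̄ᵢ | ȳᵢ | A·x̄ᵢ | A·ȳᵢ
web | 3960.00 | 90.00 | 90.00 | 356400.00 | 356400.00
flange | 7200.00 | 90.00 | 200.00 | 648000.00 | 1440000.00
Σ | 11160.00 |  |  | 1004400.00 | 1796400.00
x_c = 1004400.00 / 11160.00 = 90.00 in
y_c = 1796400.00 / 11160.00 = 160.97 in

x_c = 90.00 in, y_c = 160.97 in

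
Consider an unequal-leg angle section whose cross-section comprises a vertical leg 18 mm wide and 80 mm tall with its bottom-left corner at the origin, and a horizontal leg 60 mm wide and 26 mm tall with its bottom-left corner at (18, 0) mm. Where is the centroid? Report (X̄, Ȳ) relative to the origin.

Part | A | x̄ᵢ | ȳᵢ | A·x̄ᵢ | A·ȳᵢ
vertical leg | 1440.00 | 9.00 | 40.00 | 12960.00 | 57600.00
horizontal leg | 1560.00 | 48.00 | 13.00 | 74880.00 | 20280.00
Σ | 3000.00 |  |  | 87840.00 | 77880.00
X̄ = 87840.00 / 3000.00 = 29.28 mm
Ȳ = 77880.00 / 3000.00 = 25.96 mm

X̄ = 29.28 mm, Ȳ = 25.96 mm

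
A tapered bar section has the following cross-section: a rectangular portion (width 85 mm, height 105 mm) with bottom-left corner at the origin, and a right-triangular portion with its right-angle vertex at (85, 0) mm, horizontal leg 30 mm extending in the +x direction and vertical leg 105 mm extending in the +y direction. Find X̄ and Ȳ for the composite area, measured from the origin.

X̄ = 50.38 mm, Ȳ = 49.88 mm

Part | A | x̄ᵢ | ȳᵢ | A·x̄ᵢ | A·ȳᵢ
rectangular portion | 8925.00 | 42.50 | 52.50 | 379312.50 | 468562.50
triangular portion | 1575.00 | 95.00 | 35.00 | 149625.00 | 55125.00
Σ | 10500.00 |  |  | 528937.50 | 523687.50
X̄ = 528937.50 / 10500.00 = 50.38 mm
Ȳ = 523687.50 / 10500.00 = 49.88 mm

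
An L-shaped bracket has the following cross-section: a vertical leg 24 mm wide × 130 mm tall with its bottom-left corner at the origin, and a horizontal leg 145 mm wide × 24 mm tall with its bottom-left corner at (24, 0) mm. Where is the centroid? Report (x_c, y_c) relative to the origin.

x_c = 56.55 mm, y_c = 37.05 mm

vertical leg: A = 24 × 130 = 3120.00, centroid at (12.00, 65.00).
horizontal leg: A = 145 × 24 = 3480.00, centroid at (96.50, 12.00).
ΣA = 6600.00 mm², ΣAx_c = 373260.00 mm³, ΣAy_c = 244560.00 mm³.
x_c = 373260.00/6600.00 = 56.55 mm; y_c = 244560.00/6600.00 = 37.05 mm.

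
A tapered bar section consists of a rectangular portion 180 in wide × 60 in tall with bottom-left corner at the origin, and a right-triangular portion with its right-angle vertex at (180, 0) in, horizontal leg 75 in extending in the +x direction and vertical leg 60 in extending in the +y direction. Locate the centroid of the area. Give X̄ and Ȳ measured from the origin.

X̄ = 109.83 in, Ȳ = 28.28 in

Part | A | x̄ᵢ | ȳᵢ | A·x̄ᵢ | A·ȳᵢ
rectangular portion | 10800.00 | 90.00 | 30.00 | 972000.00 | 324000.00
triangular portion | 2250.00 | 205.00 | 20.00 | 461250.00 | 45000.00
Σ | 13050.00 |  |  | 1433250.00 | 369000.00
X̄ = 1433250.00 / 13050.00 = 109.83 in
Ȳ = 369000.00 / 13050.00 = 28.28 in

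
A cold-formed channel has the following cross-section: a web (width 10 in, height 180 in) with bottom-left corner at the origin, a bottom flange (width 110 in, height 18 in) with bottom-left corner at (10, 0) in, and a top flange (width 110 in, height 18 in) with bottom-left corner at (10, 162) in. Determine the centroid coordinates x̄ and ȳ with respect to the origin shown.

x̄ = 46.25 in, ȳ = 90.00 in

web: A = 10 × 180 = 1800.00, centroid at (5.00, 90.00).
bottom flange: A = 110 × 18 = 1980.00, centroid at (65.00, 9.00).
top flange: A = 110 × 18 = 1980.00, centroid at (65.00, 171.00).
ΣA = 5760.00 in², ΣAx̄ = 266400.00 in³, ΣAȳ = 518400.00 in³.
x̄ = 266400.00/5760.00 = 46.25 in; ȳ = 518400.00/5760.00 = 90.00 in.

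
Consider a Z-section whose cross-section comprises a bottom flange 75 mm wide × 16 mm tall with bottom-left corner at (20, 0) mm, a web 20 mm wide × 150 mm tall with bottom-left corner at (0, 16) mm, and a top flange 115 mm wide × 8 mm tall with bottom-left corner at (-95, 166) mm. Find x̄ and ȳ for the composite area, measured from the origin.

bottom flange: A = 75 × 16 = 1200.00, centroid at (57.50, 8.00).
web: A = 20 × 150 = 3000.00, centroid at (10.00, 91.00).
top flange: A = 115 × 8 = 920.00, centroid at (-37.50, 170.00).
ΣA = 5120.00 mm², ΣAx̄ = 64500.00 mm³, ΣAȳ = 439000.00 mm³.
x̄ = 64500.00/5120.00 = 12.60 mm; ȳ = 439000.00/5120.00 = 85.74 mm.

x̄ = 12.60 mm, ȳ = 85.74 mm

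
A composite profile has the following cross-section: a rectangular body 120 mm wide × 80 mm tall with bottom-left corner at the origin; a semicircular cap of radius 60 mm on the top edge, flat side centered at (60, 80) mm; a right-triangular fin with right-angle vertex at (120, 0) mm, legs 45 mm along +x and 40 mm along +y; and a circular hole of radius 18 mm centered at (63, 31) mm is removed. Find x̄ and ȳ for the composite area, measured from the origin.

Part | A | x̄ᵢ | ȳᵢ | A·x̄ᵢ | A·ȳᵢ
rectangular body | 9600.00 | 60.00 | 40.00 | 576000.00 | 384000.00
semicircular top | 5654.87 | 60.00 | 105.46 | 339292.01 | 596389.34
triangular fin | 900.00 | 135.00 | 13.33 | 121500.00 | 12000.00
hole | -1017.88 | 63.00 | 31.00 | -64126.19 | -31554.16
Σ | 15136.99 |  |  | 972665.82 | 960835.19
x̄ = 972665.82 / 15136.99 = 64.26 mm
ȳ = 960835.19 / 15136.99 = 63.48 mm

x̄ = 64.26 mm, ȳ = 63.48 mm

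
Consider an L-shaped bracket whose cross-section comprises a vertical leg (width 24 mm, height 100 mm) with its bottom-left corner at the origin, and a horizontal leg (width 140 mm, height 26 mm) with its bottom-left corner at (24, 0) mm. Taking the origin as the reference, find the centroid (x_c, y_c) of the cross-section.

vertical leg: A = 24 × 100 = 2400.00, centroid at (12.00, 50.00).
horizontal leg: A = 140 × 26 = 3640.00, centroid at (94.00, 13.00).
ΣA = 6040.00 mm², ΣAx_c = 370960.00 mm³, ΣAy_c = 167320.00 mm³.
x_c = 370960.00/6040.00 = 61.42 mm; y_c = 167320.00/6040.00 = 27.70 mm.

x_c = 61.42 mm, y_c = 27.70 mm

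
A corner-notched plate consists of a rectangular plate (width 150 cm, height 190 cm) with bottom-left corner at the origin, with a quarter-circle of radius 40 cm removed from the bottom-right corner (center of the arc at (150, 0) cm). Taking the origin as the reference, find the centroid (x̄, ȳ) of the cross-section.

Part | A | x̄ᵢ | ȳᵢ | A·x̄ᵢ | A·ȳᵢ
plate | 28500.00 | 75.00 | 95.00 | 2137500.00 | 2707500.00
removed quarter-circle | -1256.64 | 133.02 | 16.98 | -167162.23 | -21333.33
Σ | 27243.36 |  |  | 1970337.77 | 2686166.67
x̄ = 1970337.77 / 27243.36 = 72.32 cm
ȳ = 2686166.67 / 27243.36 = 98.60 cm

x̄ = 72.32 cm, ȳ = 98.60 cm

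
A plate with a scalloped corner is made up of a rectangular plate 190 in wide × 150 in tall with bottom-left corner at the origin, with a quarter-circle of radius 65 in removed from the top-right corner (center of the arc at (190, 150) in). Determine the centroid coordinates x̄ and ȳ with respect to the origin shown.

plate: A = 190 × 150 = 28500.00, centroid at (95.00, 75.00).
removed quarter-circle: A = −¼π·65² = -3318.31, centroid at (162.41, 122.41).
ΣA = 25181.69 in², ΣAx̄ = 2168563.29 in³, ΣAȳ = 1731295.58 in³.
x̄ = 2168563.29/25181.69 = 86.12 in; ȳ = 1731295.58/25181.69 = 68.75 in.

x̄ = 86.12 in, ȳ = 68.75 in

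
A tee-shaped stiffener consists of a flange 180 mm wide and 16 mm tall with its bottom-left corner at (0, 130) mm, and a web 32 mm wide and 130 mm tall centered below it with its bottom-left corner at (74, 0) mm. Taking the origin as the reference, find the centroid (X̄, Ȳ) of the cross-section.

X̄ = 90.00 mm, Ȳ = 94.86 mm

web: A = 32 × 130 = 4160.00, centroid at (90.00, 65.00).
flange: A = 180 × 16 = 2880.00, centroid at (90.00, 138.00).
ΣA = 7040.00 mm²
ΣAX̄ = (4160.00)(90.00) + (2880.00)(90.00) = 633600.00 mm³
ΣAȲ = (4160.00)(65.00) + (2880.00)(138.00) = 667840.00 mm³
X̄ = 633600.00 / 7040.00 = 90.00 mm
Ȳ = 667840.00 / 7040.00 = 94.86 mm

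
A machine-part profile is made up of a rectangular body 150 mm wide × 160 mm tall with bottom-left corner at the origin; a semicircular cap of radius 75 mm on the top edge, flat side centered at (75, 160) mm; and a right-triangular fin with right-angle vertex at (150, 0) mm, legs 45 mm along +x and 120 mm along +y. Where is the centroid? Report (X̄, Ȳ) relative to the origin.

rectangular body: A = 150 × 160 = 24000.00, centroid at (75.00, 80.00).
semicircular top: A = ½π·75² = 8835.73, centroid at (75.00, 191.83).
triangular fin: A = ½·45·120 = 2700.00, centroid at (165.00, 40.00).
ΣA = 35535.73 mm², ΣAX̄ = 2908179.70 mm³, ΣAȲ = 3722966.69 mm³.
X̄ = 2908179.70/35535.73 = 81.84 mm; Ȳ = 3722966.69/35535.73 = 104.77 mm.

X̄ = 81.84 mm, Ȳ = 104.77 mm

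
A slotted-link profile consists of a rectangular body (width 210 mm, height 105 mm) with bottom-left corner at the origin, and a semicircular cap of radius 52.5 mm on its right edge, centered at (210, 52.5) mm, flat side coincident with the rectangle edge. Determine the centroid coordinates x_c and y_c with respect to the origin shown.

rectangular body: A = 210 × 105 = 22050.00, centroid at (105.00, 52.50).
semicircular end: A = ½π·52.5² = 4329.51, centroid at (232.28, 52.50).
ΣA = 26379.51 mm²
ΣAx_c = (22050.00)(105.00) + (4329.51)(232.28) = 3320915.30 mm³
ΣAy_c = (22050.00)(52.50) + (4329.51)(52.50) = 1384924.14 mm³
x_c = 3320915.30 / 26379.51 = 125.89 mm
y_c = 1384924.14 / 26379.51 = 52.50 mm

x_c = 125.89 mm, y_c = 52.50 mm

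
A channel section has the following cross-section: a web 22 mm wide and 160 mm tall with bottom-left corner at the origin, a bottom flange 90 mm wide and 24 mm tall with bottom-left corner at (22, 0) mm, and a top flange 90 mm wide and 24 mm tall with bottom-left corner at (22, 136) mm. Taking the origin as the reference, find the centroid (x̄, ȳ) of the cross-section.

x̄ = 41.86 mm, ȳ = 80.00 mm

Part | A | x̄ᵢ | ȳᵢ | A·x̄ᵢ | A·ȳᵢ
web | 3520.00 | 11.00 | 80.00 | 38720.00 | 281600.00
bottom flange | 2160.00 | 67.00 | 12.00 | 144720.00 | 25920.00
top flange | 2160.00 | 67.00 | 148.00 | 144720.00 | 319680.00
Σ | 7840.00 |  |  | 328160.00 | 627200.00
x̄ = 328160.00 / 7840.00 = 41.86 mm
ȳ = 627200.00 / 7840.00 = 80.00 mm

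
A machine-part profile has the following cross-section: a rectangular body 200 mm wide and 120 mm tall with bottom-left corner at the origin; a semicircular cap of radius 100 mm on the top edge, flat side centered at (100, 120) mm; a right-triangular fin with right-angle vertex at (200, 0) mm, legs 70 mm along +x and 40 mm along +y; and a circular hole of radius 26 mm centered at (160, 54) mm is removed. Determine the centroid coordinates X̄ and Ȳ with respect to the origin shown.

X̄ = 101.16 mm, Ȳ = 99.93 mm

rectangular body: A = 200 × 120 = 24000.00, centroid at (100.00, 60.00).
semicircular top: A = ½π·100² = 15707.96, centroid at (100.00, 162.44).
triangular fin: A = ½·70·40 = 1400.00, centroid at (223.33, 13.33).
hole: A = −π·26² = -2123.72, centroid at (160.00, 54.00).
ΣA = 38984.25 mm²
ΣAX̄ = (24000.00)(100.00) + (15707.96)(100.00) + (1400.00)(223.33) + (-2123.72)(160.00) = 3943668.33 mm³
ΣAȲ = (24000.00)(60.00) + (15707.96)(162.44) + (1400.00)(13.33) + (-2123.72)(54.00) = 3895608.23 mm³
X̄ = 3943668.33 / 38984.25 = 101.16 mm
Ȳ = 3895608.23 / 38984.25 = 99.93 mm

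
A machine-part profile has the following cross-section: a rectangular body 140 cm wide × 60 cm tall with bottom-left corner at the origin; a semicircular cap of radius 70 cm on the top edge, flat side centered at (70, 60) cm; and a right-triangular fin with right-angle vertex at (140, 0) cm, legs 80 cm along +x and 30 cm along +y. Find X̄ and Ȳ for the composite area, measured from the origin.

X̄ = 76.71 cm, Ȳ = 55.18 cm

Part | A | x̄ᵢ | ȳᵢ | A·x̄ᵢ | A·ȳᵢ
rectangular body | 8400.00 | 70.00 | 30.00 | 588000.00 | 252000.00
semicircular top | 7696.90 | 70.00 | 89.71 | 538783.14 | 690480.79
triangular fin | 1200.00 | 166.67 | 10.00 | 200000.00 | 12000.00
Σ | 17296.90 |  |  | 1326783.14 | 954480.79
X̄ = 1326783.14 / 17296.90 = 76.71 cm
Ȳ = 954480.79 / 17296.90 = 55.18 cm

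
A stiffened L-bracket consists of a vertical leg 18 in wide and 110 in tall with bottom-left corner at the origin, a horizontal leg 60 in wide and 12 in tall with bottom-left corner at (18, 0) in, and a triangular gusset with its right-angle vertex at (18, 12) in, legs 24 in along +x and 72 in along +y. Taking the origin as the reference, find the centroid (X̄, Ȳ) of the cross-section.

vertical leg: A = 18 × 110 = 1980.00, centroid at (9.00, 55.00).
horizontal leg: A = 60 × 12 = 720.00, centroid at (48.00, 6.00).
gusset: A = ½·24·72 = 864.00, centroid at (26.00, 36.00).
ΣA = 3564.00 in², ΣAX̄ = 74844.00 in³, ΣAȲ = 144324.00 in³.
X̄ = 74844.00/3564.00 = 21.00 in; Ȳ = 144324.00/3564.00 = 40.49 in.

X̄ = 21.00 in, Ȳ = 40.49 in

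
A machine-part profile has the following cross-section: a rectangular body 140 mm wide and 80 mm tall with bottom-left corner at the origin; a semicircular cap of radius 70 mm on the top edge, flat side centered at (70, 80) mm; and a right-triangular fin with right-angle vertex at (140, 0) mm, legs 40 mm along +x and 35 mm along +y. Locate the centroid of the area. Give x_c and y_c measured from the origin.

rectangular body: A = 140 × 80 = 11200.00, centroid at (70.00, 40.00).
semicircular top: A = ½π·70² = 7696.90, centroid at (70.00, 109.71).
triangular fin: A = ½·40·35 = 700.00, centroid at (153.33, 11.67).
ΣA = 19596.90 mm²
ΣAx_c = (11200.00)(70.00) + (7696.90)(70.00) + (700.00)(153.33) = 1430116.47 mm³
ΣAy_c = (11200.00)(40.00) + (7696.90)(109.71) + (700.00)(11.67) = 1300585.49 mm³
x_c = 1430116.47 / 19596.90 = 72.98 mm
y_c = 1300585.49 / 19596.90 = 66.37 mm

x_c = 72.98 mm, y_c = 66.37 mm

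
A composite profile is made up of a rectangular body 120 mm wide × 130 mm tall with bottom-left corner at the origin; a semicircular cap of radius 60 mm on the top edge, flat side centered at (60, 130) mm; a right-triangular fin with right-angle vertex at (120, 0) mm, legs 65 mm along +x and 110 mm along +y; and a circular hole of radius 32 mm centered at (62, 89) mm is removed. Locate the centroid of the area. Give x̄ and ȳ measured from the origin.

rectangular body: A = 120 × 130 = 15600.00, centroid at (60.00, 65.00).
semicircular top: A = ½π·60² = 5654.87, centroid at (60.00, 155.46).
triangular fin: A = ½·65·110 = 3575.00, centroid at (141.67, 36.67).
hole: A = −π·32² = -3216.99, centroid at (62.00, 89.00).
ΣA = 21612.88 mm²
ΣAx̄ = (15600.00)(60.00) + (5654.87)(60.00) + (3575.00)(141.67) + (-3216.99)(62.00) = 1582296.91 mm³
ΣAȳ = (15600.00)(65.00) + (5654.87)(155.46) + (3575.00)(36.67) + (-3216.99)(89.00) = 1737903.83 mm³
x̄ = 1582296.91 / 21612.88 = 73.21 mm
ȳ = 1737903.83 / 21612.88 = 80.41 mm

x̄ = 73.21 mm, ȳ = 80.41 mm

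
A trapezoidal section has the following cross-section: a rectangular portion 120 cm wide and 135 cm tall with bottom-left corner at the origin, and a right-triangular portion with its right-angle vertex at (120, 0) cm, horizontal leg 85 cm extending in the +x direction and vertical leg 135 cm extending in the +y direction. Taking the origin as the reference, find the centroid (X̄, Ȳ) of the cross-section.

X̄ = 83.10 cm, Ȳ = 61.62 cm

rectangular portion: A = 120 × 135 = 16200.00, centroid at (60.00, 67.50).
triangular portion: A = ½·85·135 = 5737.50, centroid at (148.33, 45.00).
ΣA = 21937.50 cm²
ΣAX̄ = (16200.00)(60.00) + (5737.50)(148.33) = 1823062.50 cm³
ΣAȲ = (16200.00)(67.50) + (5737.50)(45.00) = 1351687.50 cm³
X̄ = 1823062.50 / 21937.50 = 83.10 cm
Ȳ = 1351687.50 / 21937.50 = 61.62 cm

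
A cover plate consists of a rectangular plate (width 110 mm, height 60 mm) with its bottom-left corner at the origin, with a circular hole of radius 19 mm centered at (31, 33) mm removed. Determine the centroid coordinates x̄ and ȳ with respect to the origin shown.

x̄ = 59.98 mm, ȳ = 29.38 mm

plate: A = 110 × 60 = 6600.00, centroid at (55.00, 30.00).
hole: A = −π·19² = -1134.11, centroid at (31.00, 33.00).
ΣA = 5465.89 mm², ΣAx̄ = 327842.44 mm³, ΣAȳ = 160574.21 mm³.
x̄ = 327842.44/5465.89 = 59.98 mm; ȳ = 160574.21/5465.89 = 29.38 mm.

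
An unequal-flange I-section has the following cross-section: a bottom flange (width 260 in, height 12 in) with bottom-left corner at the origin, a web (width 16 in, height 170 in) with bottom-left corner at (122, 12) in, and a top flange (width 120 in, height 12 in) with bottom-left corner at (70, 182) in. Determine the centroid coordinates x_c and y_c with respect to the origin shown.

x_c = 130.00 in, y_c = 76.00 in

bottom flange: A = 260 × 12 = 3120.00, centroid at (130.00, 6.00).
web: A = 16 × 170 = 2720.00, centroid at (130.00, 97.00).
top flange: A = 120 × 12 = 1440.00, centroid at (130.00, 188.00).
ΣA = 7280.00 in²
ΣAx_c = (3120.00)(130.00) + (2720.00)(130.00) + (1440.00)(130.00) = 946400.00 in³
ΣAy_c = (3120.00)(6.00) + (2720.00)(97.00) + (1440.00)(188.00) = 553280.00 in³
x_c = 946400.00 / 7280.00 = 130.00 in
y_c = 553280.00 / 7280.00 = 76.00 in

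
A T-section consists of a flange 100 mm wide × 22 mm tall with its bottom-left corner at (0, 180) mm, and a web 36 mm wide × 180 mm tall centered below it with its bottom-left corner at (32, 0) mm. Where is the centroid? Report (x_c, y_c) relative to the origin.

web: A = 36 × 180 = 6480.00, centroid at (50.00, 90.00).
flange: A = 100 × 22 = 2200.00, centroid at (50.00, 191.00).
ΣA = 8680.00 mm²
ΣAx_c = (6480.00)(50.00) + (2200.00)(50.00) = 434000.00 mm³
ΣAy_c = (6480.00)(90.00) + (2200.00)(191.00) = 1003400.00 mm³
x_c = 434000.00 / 8680.00 = 50.00 mm
y_c = 1003400.00 / 8680.00 = 115.60 mm

x_c = 50.00 mm, y_c = 115.60 mm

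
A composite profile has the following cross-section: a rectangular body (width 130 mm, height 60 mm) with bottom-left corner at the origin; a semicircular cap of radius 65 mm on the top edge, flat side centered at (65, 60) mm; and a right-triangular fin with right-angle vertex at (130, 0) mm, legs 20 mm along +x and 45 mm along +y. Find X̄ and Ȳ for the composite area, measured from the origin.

rectangular body: A = 130 × 60 = 7800.00, centroid at (65.00, 30.00).
semicircular top: A = ½π·65² = 6636.61, centroid at (65.00, 87.59).
triangular fin: A = ½·20·45 = 450.00, centroid at (136.67, 15.00).
ΣA = 14886.61 mm², ΣAX̄ = 999879.94 mm³, ΣAȲ = 822030.20 mm³.
X̄ = 999879.94/14886.61 = 67.17 mm; Ȳ = 822030.20/14886.61 = 55.22 mm.

X̄ = 67.17 mm, Ȳ = 55.22 mm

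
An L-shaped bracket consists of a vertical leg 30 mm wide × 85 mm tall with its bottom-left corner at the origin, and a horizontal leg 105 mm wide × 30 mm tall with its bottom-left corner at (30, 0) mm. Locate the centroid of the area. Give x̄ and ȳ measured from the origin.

x̄ = 52.30 mm, ȳ = 27.30 mm

vertical leg: A = 30 × 85 = 2550.00, centroid at (15.00, 42.50).
horizontal leg: A = 105 × 30 = 3150.00, centroid at (82.50, 15.00).
ΣA = 5700.00 mm², ΣAx̄ = 298125.00 mm³, ΣAȳ = 155625.00 mm³.
x̄ = 298125.00/5700.00 = 52.30 mm; ȳ = 155625.00/5700.00 = 27.30 mm.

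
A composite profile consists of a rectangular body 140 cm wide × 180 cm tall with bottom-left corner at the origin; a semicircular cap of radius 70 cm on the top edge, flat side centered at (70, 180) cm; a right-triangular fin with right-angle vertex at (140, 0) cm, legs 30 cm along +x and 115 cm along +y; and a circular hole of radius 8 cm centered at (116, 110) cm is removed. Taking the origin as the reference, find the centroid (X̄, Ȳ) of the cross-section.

X̄ = 73.74 cm, Ȳ = 114.06 cm

rectangular body: A = 140 × 180 = 25200.00, centroid at (70.00, 90.00).
semicircular top: A = ½π·70² = 7696.90, centroid at (70.00, 209.71).
triangular fin: A = ½·30·115 = 1725.00, centroid at (150.00, 38.33).
hole: A = −π·8² = -201.06, centroid at (116.00, 110.00).
ΣA = 34420.84 cm²
ΣAX̄ = (25200.00)(70.00) + (7696.90)(70.00) + (1725.00)(150.00) + (-201.06)(116.00) = 2538209.96 cm³
ΣAȲ = (25200.00)(90.00) + (7696.90)(209.71) + (1725.00)(38.33) + (-201.06)(110.00) = 3926117.21 cm³
X̄ = 2538209.96 / 34420.84 = 73.74 cm
Ȳ = 3926117.21 / 34420.84 = 114.06 cm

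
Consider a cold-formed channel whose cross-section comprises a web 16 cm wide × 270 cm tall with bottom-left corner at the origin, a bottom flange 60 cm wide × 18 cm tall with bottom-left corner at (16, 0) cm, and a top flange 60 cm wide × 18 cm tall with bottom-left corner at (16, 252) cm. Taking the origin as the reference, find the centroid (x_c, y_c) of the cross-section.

x_c = 20.67 cm, y_c = 135.00 cm

Part | A | x̄ᵢ | ȳᵢ | A·x̄ᵢ | A·ȳᵢ
web | 4320.00 | 8.00 | 135.00 | 34560.00 | 583200.00
bottom flange | 1080.00 | 46.00 | 9.00 | 49680.00 | 9720.00
top flange | 1080.00 | 46.00 | 261.00 | 49680.00 | 281880.00
Σ | 6480.00 |  |  | 133920.00 | 874800.00
x_c = 133920.00 / 6480.00 = 20.67 cm
y_c = 874800.00 / 6480.00 = 135.00 cm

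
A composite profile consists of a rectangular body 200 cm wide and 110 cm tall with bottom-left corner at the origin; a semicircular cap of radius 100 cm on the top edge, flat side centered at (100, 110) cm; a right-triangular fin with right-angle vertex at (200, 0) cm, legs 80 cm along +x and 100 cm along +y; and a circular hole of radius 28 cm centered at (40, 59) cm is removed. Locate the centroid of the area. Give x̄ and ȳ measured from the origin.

rectangular body: A = 200 × 110 = 22000.00, centroid at (100.00, 55.00).
semicircular top: A = ½π·100² = 15707.96, centroid at (100.00, 152.44).
triangular fin: A = ½·80·100 = 4000.00, centroid at (226.67, 33.33).
hole: A = −π·28² = -2463.01, centroid at (40.00, 59.00).
ΣA = 39244.95 cm²
ΣAx̄ = (22000.00)(100.00) + (15707.96)(100.00) + (4000.00)(226.67) + (-2463.01)(40.00) = 4578942.65 cm³
ΣAȳ = (22000.00)(55.00) + (15707.96)(152.44) + (4000.00)(33.33) + (-2463.01)(59.00) = 3592558.45 cm³
x̄ = 4578942.65 / 39244.95 = 116.68 cm
ȳ = 3592558.45 / 39244.95 = 91.54 cm

x̄ = 116.68 cm, ȳ = 91.54 cm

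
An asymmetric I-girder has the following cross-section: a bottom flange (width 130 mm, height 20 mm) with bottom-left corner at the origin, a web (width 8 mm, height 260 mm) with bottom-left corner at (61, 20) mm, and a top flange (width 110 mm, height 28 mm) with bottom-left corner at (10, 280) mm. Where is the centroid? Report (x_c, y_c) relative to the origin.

x_c = 65.00 mm, y_c = 160.25 mm

Part | A | x̄ᵢ | ȳᵢ | A·x̄ᵢ | A·ȳᵢ
bottom flange | 2600.00 | 65.00 | 10.00 | 169000.00 | 26000.00
web | 2080.00 | 65.00 | 150.00 | 135200.00 | 312000.00
top flange | 3080.00 | 65.00 | 294.00 | 200200.00 | 905520.00
Σ | 7760.00 |  |  | 504400.00 | 1243520.00
x_c = 504400.00 / 7760.00 = 65.00 mm
y_c = 1243520.00 / 7760.00 = 160.25 mm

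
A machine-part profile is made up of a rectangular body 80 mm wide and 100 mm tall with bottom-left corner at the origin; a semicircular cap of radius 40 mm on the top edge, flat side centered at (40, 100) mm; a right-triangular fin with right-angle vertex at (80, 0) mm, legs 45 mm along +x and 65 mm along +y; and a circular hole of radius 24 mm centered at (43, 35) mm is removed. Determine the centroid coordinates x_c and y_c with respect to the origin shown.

Part | A | x̄ᵢ | ȳᵢ | A·x̄ᵢ | A·ȳᵢ
rectangular body | 8000.00 | 40.00 | 50.00 | 320000.00 | 400000.00
semicircular top | 2513.27 | 40.00 | 116.98 | 100530.96 | 293994.08
triangular fin | 1462.50 | 95.00 | 21.67 | 138937.50 | 31687.50
hole | -1809.56 | 43.00 | 35.00 | -77810.97 | -63334.51
Σ | 10166.22 |  |  | 481657.50 | 662347.07
x_c = 481657.50 / 10166.22 = 47.38 mm
y_c = 662347.07 / 10166.22 = 65.15 mm

x_c = 47.38 mm, y_c = 65.15 mm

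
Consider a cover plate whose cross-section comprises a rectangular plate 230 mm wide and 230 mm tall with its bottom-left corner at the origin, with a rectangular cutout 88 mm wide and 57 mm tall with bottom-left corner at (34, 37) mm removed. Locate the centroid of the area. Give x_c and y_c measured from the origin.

x_c = 118.88 mm, y_c = 120.19 mm

plate: A = 230 × 230 = 52900.00, centroid at (115.00, 115.00).
hole: A = −(88 × 57) = -5016.00, centroid at (78.00, 65.50).
ΣA = 47884.00 mm², ΣAx_c = 5692252.00 mm³, ΣAy_c = 5754952.00 mm³.
x_c = 5692252.00/47884.00 = 118.88 mm; y_c = 5754952.00/47884.00 = 120.19 mm.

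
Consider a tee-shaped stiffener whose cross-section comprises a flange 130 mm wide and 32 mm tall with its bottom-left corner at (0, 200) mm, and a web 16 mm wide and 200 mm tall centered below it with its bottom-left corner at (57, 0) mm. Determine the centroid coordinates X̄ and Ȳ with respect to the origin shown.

web: A = 16 × 200 = 3200.00, centroid at (65.00, 100.00).
flange: A = 130 × 32 = 4160.00, centroid at (65.00, 216.00).
ΣA = 7360.00 mm²
ΣAX̄ = (3200.00)(65.00) + (4160.00)(65.00) = 478400.00 mm³
ΣAȲ = (3200.00)(100.00) + (4160.00)(216.00) = 1218560.00 mm³
X̄ = 478400.00 / 7360.00 = 65.00 mm
Ȳ = 1218560.00 / 7360.00 = 165.57 mm

X̄ = 65.00 mm, Ȳ = 165.57 mm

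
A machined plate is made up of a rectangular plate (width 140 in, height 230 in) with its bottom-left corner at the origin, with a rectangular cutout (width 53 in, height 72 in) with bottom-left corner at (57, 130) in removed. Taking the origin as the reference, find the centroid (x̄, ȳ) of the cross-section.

Part | A | x̄ᵢ | ȳᵢ | A·x̄ᵢ | A·ȳᵢ
plate | 32200.00 | 70.00 | 115.00 | 2254000.00 | 3703000.00
hole | -3816.00 | 83.50 | 166.00 | -318636.00 | -633456.00
Σ | 28384.00 |  |  | 1935364.00 | 3069544.00
x̄ = 1935364.00 / 28384.00 = 68.19 in
ȳ = 3069544.00 / 28384.00 = 108.14 in

x̄ = 68.19 in, ȳ = 108.14 in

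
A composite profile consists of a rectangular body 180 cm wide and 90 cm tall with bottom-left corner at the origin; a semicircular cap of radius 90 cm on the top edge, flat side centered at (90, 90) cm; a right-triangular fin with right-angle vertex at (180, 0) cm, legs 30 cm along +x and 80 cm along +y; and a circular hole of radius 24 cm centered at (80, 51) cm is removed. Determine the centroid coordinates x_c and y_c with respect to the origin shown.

Part | A | x̄ᵢ | ȳᵢ | A·x̄ᵢ | A·ȳᵢ
rectangular body | 16200.00 | 90.00 | 45.00 | 1458000.00 | 729000.00
semicircular top | 12723.45 | 90.00 | 128.20 | 1145110.52 | 1631110.52
triangular fin | 1200.00 | 190.00 | 26.67 | 228000.00 | 32000.00
hole | -1809.56 | 80.00 | 51.00 | -144764.59 | -92287.43
Σ | 28313.89 |  |  | 2686345.93 | 2299823.10
x_c = 2686345.93 / 28313.89 = 94.88 cm
y_c = 2299823.10 / 28313.89 = 81.23 cm

x_c = 94.88 cm, y_c = 81.23 cm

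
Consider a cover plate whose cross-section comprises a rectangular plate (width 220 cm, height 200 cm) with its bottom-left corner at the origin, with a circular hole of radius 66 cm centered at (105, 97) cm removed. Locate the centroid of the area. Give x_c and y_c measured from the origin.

plate: A = 220 × 200 = 44000.00, centroid at (110.00, 100.00).
hole: A = −π·66² = -13684.78, centroid at (105.00, 97.00).
ΣA = 30315.22 cm², ΣAx_c = 3403098.35 cm³, ΣAy_c = 3072576.57 cm³.
x_c = 3403098.35/30315.22 = 112.26 cm; y_c = 3072576.57/30315.22 = 101.35 cm.

x_c = 112.26 cm, y_c = 101.35 cm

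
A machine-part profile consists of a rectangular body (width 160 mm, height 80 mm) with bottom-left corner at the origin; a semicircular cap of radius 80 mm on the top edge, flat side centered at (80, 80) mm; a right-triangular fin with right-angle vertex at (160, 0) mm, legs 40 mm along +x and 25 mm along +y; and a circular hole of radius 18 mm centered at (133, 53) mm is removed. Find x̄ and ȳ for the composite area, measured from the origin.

x̄ = 79.67 mm, ȳ = 71.98 mm

Part | A | x̄ᵢ | ȳᵢ | A·x̄ᵢ | A·ȳᵢ
rectangular body | 12800.00 | 80.00 | 40.00 | 1024000.00 | 512000.00
semicircular top | 10053.10 | 80.00 | 113.95 | 804247.72 | 1145581.05
triangular fin | 500.00 | 173.33 | 8.33 | 86666.67 | 4166.67
hole | -1017.88 | 133.00 | 53.00 | -135377.51 | -53947.43
Σ | 22335.22 |  |  | 1779536.88 | 1607800.29
x̄ = 1779536.88 / 22335.22 = 79.67 mm
ȳ = 1607800.29 / 22335.22 = 71.98 mm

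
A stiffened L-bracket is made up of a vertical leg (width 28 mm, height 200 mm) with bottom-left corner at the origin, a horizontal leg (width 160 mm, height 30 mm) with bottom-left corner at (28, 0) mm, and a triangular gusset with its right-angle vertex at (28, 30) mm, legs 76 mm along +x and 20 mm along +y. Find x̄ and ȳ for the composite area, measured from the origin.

vertical leg: A = 28 × 200 = 5600.00, centroid at (14.00, 100.00).
horizontal leg: A = 160 × 30 = 4800.00, centroid at (108.00, 15.00).
gusset: A = ½·76·20 = 760.00, centroid at (53.33, 36.67).
ΣA = 11160.00 mm², ΣAx̄ = 637333.33 mm³, ΣAȳ = 659866.67 mm³.
x̄ = 637333.33/11160.00 = 57.11 mm; ȳ = 659866.67/11160.00 = 59.13 mm.

x̄ = 57.11 mm, ȳ = 59.13 mm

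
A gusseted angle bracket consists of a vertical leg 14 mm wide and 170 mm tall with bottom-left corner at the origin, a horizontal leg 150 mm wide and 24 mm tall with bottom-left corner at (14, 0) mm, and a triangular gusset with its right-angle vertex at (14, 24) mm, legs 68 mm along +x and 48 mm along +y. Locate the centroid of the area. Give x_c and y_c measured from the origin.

Part | A | x̄ᵢ | ȳᵢ | A·x̄ᵢ | A·ȳᵢ
vertical leg | 2380.00 | 7.00 | 85.00 | 16660.00 | 202300.00
horizontal leg | 3600.00 | 89.00 | 12.00 | 320400.00 | 43200.00
gusset | 1632.00 | 36.67 | 40.00 | 59840.00 | 65280.00
Σ | 7612.00 |  |  | 396900.00 | 310780.00
x_c = 396900.00 / 7612.00 = 52.14 mm
y_c = 310780.00 / 7612.00 = 40.83 mm

x_c = 52.14 mm, y_c = 40.83 mm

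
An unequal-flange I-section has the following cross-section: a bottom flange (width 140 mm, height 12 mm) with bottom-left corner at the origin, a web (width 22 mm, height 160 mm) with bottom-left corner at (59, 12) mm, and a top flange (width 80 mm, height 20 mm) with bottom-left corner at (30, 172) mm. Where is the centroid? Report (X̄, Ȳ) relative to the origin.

Part | A | x̄ᵢ | ȳᵢ | A·x̄ᵢ | A·ȳᵢ
bottom flange | 1680.00 | 70.00 | 6.00 | 117600.00 | 10080.00
web | 3520.00 | 70.00 | 92.00 | 246400.00 | 323840.00
top flange | 1600.00 | 70.00 | 182.00 | 112000.00 | 291200.00
Σ | 6800.00 |  |  | 476000.00 | 625120.00
X̄ = 476000.00 / 6800.00 = 70.00 mm
Ȳ = 625120.00 / 6800.00 = 91.93 mm

X̄ = 70.00 mm, Ȳ = 91.93 mm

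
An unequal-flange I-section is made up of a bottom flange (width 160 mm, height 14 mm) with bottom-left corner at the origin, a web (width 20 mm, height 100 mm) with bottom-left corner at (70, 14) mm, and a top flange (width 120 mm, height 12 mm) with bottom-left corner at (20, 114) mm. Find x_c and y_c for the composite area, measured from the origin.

bottom flange: A = 160 × 14 = 2240.00, centroid at (80.00, 7.00).
web: A = 20 × 100 = 2000.00, centroid at (80.00, 64.00).
top flange: A = 120 × 12 = 1440.00, centroid at (80.00, 120.00).
ΣA = 5680.00 mm², ΣAx_c = 454400.00 mm³, ΣAy_c = 316480.00 mm³.
x_c = 454400.00/5680.00 = 80.00 mm; y_c = 316480.00/5680.00 = 55.72 mm.

x_c = 80.00 mm, y_c = 55.72 mm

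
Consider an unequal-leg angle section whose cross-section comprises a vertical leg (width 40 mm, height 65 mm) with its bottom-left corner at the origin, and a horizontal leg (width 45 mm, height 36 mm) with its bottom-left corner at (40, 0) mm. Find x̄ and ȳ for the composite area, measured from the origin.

x̄ = 36.32 mm, ȳ = 26.93 mm

vertical leg: A = 40 × 65 = 2600.00, centroid at (20.00, 32.50).
horizontal leg: A = 45 × 36 = 1620.00, centroid at (62.50, 18.00).
ΣA = 4220.00 mm², ΣAx̄ = 153250.00 mm³, ΣAȳ = 113660.00 mm³.
x̄ = 153250.00/4220.00 = 36.32 mm; ȳ = 113660.00/4220.00 = 26.93 mm.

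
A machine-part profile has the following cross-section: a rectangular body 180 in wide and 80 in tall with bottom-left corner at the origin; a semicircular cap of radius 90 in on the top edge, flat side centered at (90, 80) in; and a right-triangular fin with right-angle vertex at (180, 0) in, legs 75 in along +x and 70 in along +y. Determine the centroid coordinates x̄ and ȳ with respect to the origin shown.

rectangular body: A = 180 × 80 = 14400.00, centroid at (90.00, 40.00).
semicircular top: A = ½π·90² = 12723.45, centroid at (90.00, 118.20).
triangular fin: A = ½·75·70 = 2625.00, centroid at (205.00, 23.33).
ΣA = 29748.45 in²
ΣAx̄ = (14400.00)(90.00) + (12723.45)(90.00) + (2625.00)(205.00) = 2979235.52 in³
ΣAȳ = (14400.00)(40.00) + (12723.45)(118.20) + (2625.00)(23.33) = 2141126.02 in³
x̄ = 2979235.52 / 29748.45 = 100.15 in
ȳ = 2141126.02 / 29748.45 = 71.97 in

x̄ = 100.15 in, ȳ = 71.97 in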